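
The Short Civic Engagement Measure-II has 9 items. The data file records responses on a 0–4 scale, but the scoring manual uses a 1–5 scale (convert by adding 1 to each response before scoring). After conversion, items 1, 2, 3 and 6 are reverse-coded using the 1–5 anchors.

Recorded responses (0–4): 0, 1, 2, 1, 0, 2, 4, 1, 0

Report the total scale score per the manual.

26

Convert to 1–5: 1, 2, 3, 2, 1, 3, 5, 2, 1
Reverse-coded (reverse-coded value = 6 − response):
  item 1: 6 − 1 = 5
  item 2: 6 − 2 = 4
  item 3: 6 − 3 = 3
  item 6: 6 − 3 = 3
Scored: 5, 4, 3, 2, 1, 3, 5, 2, 1
Total = 26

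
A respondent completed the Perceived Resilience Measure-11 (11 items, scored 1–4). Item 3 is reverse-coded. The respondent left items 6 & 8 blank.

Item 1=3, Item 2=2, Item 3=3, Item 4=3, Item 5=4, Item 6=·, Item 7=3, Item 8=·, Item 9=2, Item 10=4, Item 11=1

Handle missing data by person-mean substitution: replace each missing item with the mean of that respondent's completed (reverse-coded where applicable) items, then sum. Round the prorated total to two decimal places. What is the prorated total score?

29.33

Reverse-coded (on a 1–4 scale, reversed = 5 − raw):
  item 3: 5 − 3 = 2
Completed scored items (9 of 11): 3, 2, 2, 3, 4, 3, 2, 4, 1; sum = 24.
Person mean = 24 / 9 ≈ 2.6667
Prorated total = (24 / 9) × 11 = 29.33 (to 2 dp)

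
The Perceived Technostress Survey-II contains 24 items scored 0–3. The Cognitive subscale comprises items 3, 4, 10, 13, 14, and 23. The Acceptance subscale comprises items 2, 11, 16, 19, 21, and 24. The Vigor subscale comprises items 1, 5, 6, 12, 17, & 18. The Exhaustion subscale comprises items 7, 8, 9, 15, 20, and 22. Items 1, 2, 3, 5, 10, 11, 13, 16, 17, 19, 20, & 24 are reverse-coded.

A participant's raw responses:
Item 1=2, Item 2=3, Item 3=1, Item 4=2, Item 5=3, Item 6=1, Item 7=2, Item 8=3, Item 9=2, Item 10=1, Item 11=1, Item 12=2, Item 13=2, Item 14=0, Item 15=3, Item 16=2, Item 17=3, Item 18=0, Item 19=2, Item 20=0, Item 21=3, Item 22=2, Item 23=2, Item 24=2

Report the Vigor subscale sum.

Vigor items: 1, 5, 6, 12, 17, 18.
Of these, items 1, 5 and 17 are reverse-coded; on a 0–3 scale, reversed = 3 − raw.
  item 1: 3 − 2 = 1
  item 5: 3 − 3 = 0
  item 6: 1
  item 12: 2
  item 17: 3 − 3 = 0
  item 18: 0
Sum = 1 + 0 + 1 + 2 + 0 + 0 = 4

4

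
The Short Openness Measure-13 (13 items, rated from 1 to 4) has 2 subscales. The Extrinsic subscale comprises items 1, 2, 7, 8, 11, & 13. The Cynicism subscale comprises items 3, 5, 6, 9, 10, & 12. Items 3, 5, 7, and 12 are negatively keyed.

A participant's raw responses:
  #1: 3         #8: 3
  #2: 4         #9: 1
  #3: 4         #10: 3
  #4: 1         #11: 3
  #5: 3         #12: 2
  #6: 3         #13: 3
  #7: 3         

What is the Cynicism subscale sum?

Cynicism items: 3, 5, 6, 9, 10, 12.
Of these, items 3, 5, and 12 are negatively keyed; reverse-coded value = 5 − response.
  item 3: 5 − 4 = 1
  item 5: 5 − 3 = 2
  item 6: 3
  item 9: 1
  item 10: 3
  item 12: 5 − 2 = 3
Sum = 1 + 2 + 3 + 1 + 3 + 3 = 13

13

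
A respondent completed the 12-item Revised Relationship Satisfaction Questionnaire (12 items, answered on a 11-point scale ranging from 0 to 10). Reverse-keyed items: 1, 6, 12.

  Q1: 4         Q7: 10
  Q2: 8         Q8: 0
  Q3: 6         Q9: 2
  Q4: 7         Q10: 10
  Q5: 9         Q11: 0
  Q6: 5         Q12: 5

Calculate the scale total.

Reverse-coded items (on a 0–10 scale, reversed = 10 − raw):
  item 1: 10 − 4 = 6
  item 6: 10 − 5 = 5
  item 12: 10 − 5 = 5
After reverse-coding: 6, 8, 6, 7, 9, 5, 10, 0, 2, 10, 0, 5
Total = 6 + 8 + 6 + 7 + 9 + 5 + 10 + 0 + 2 + 10 + 0 + 5 = 68

68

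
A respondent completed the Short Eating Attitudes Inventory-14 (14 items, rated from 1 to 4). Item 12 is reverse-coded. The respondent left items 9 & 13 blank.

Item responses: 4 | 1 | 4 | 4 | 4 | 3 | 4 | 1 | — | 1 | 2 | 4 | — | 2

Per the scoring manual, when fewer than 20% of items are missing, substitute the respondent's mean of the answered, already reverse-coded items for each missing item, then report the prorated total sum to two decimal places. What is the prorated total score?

Reverse-coded (reverse-coded value = 5 − response):
  item 12: 5 − 4 = 1
Completed scored items (12 of 14): 4, 1, 4, 4, 4, 3, 4, 1, 1, 2, 1, 2; sum = 31.
Person mean = 31 / 12 ≈ 2.5833
Prorated total = (31 / 12) × 14 = 36.17 (to 2 dp)

36.17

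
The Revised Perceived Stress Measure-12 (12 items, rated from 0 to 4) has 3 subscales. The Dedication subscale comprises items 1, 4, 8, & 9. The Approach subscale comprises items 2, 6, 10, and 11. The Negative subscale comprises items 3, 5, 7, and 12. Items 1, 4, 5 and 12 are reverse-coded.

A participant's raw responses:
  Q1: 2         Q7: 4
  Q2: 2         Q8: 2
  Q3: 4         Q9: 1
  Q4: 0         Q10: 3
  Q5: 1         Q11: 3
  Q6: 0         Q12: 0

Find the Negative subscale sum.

15

Negative items: 3, 5, 7, 12.
Of these, items 5 & 12 are reverse-coded; on a 0–4 scale, reversed = 4 − raw.
  item 3: 4
  item 5: 4 − 1 = 3
  item 7: 4
  item 12: 4 − 0 = 4
Sum = 4 + 3 + 4 + 4 = 15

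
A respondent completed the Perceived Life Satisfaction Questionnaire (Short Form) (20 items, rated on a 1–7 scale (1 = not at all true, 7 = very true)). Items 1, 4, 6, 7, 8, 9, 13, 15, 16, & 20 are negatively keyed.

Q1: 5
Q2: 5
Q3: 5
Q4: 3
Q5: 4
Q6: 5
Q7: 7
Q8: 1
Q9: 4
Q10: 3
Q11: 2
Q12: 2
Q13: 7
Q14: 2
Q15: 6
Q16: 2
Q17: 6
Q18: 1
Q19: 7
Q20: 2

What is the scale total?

75

Reverse-coded items (reverse-coded value = 8 − response):
  item 1: 8 − 5 = 3
  item 4: 8 − 3 = 5
  item 6: 8 − 5 = 3
  item 7: 8 − 7 = 1
  item 8: 8 − 1 = 7
  item 9: 8 − 4 = 4
  item 13: 8 − 7 = 1
  item 15: 8 − 6 = 2
  item 16: 8 − 2 = 6
  item 20: 8 − 2 = 6
Scored items: 3, 5, 5, 5, 4, 3, 1, 7, 4, 3, 2, 2, 1, 2, 2, 6, 6, 1, 7, 6
Total = 3 + 5 + 5 + 5 + 4 + 3 + 1 + 7 + 4 + 3 + 2 + 2 + 1 + 2 + 2 + 6 + 6 + 1 + 7 + 6 = 75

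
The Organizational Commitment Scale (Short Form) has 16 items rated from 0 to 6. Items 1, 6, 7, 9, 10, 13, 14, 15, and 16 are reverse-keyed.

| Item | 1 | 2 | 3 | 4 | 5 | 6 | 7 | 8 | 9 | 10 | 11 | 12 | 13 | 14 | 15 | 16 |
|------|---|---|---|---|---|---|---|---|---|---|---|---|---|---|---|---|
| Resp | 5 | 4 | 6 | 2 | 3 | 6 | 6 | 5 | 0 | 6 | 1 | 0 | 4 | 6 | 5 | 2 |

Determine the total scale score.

35

Raw sum = 61. Reverse-keyed items: 1, 6, 7, 9, 10, 13, 14, 15, 16; their raw sum = 40.
Each reversal replaces raw with 6 − raw, changing the total by 6 − 2·raw per item.
Total = 61 + 9·6 − 2·40 = 61 + 54 − 80 = 35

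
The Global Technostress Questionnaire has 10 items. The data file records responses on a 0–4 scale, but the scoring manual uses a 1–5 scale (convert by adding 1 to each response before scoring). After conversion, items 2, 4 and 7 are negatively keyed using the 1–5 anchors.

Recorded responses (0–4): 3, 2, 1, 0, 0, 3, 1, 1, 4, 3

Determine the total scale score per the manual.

34

Convert to 1–5: 4, 3, 2, 1, 1, 4, 2, 2, 5, 4
Reverse-coded (reversed = (1+5) − raw = 6 − raw):
  item 2: 6 − 3 = 3
  item 4: 6 − 1 = 5
  item 7: 6 − 2 = 4
Scored: 4, 3, 2, 5, 1, 4, 4, 2, 5, 4
Total = 34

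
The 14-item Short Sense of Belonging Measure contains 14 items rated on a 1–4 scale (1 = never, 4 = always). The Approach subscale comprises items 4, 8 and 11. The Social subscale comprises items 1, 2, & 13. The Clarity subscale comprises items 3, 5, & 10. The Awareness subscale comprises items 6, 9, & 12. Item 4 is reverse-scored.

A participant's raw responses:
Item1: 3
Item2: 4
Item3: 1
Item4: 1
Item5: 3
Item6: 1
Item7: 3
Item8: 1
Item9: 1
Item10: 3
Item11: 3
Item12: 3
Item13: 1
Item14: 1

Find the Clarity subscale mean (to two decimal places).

Clarity items: 3, 5, 10.
  item 3: 1
  item 5: 3
  item 10: 3
Sum = 1 + 3 + 3 = 7
Mean = 7 / 3 = 2.33

2.33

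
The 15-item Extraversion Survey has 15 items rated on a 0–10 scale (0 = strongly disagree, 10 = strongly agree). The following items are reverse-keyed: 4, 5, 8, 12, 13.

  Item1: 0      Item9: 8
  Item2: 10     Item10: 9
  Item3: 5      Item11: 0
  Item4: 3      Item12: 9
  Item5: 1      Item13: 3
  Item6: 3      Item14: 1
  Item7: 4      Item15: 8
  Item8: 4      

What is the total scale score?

Reversing items 4, 5, 8, 12 and 13 with 10 − raw:
Total = 0 + 10 + 5 + (10−3) + (10−1) + 3 + 4 + (10−4) + 8 + 9 + 0 + (10−9) + (10−3) + 1 + 8
      = 0 + 10 + 5 + 7 + 9 + 3 + 4 + 6 + 8 + 9 + 0 + 1 + 7 + 1 + 8 = 78

78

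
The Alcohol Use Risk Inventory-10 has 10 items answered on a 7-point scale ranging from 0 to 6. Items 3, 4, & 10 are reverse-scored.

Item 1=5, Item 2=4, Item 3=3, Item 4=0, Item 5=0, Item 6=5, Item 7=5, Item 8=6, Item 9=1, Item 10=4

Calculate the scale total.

37

Raw sum = 33. Reverse-scored items: 3, 4, 10; their raw sum = 7.
Each reversal replaces raw with 6 − raw, changing the total by 6 − 2·raw per item.
Total = 33 + 3·6 − 2·7 = 33 + 18 − 14 = 37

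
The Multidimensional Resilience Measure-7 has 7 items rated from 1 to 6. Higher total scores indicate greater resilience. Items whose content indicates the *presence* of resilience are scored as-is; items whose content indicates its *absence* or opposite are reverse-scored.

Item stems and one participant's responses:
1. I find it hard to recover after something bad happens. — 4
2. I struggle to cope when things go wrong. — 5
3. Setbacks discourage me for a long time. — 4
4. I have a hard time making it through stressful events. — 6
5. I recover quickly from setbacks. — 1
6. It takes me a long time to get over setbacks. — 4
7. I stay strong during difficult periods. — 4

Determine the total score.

Items 1, 2, 3, 4, 6 describe the absence/opposite of resilience → reverse-score.
on a 1–6 scale, reversed = 7 − raw.
  item 1: 7 − 4 = 3
  item 2: 7 − 5 = 2
  item 3: 7 − 4 = 3
  item 4: 7 − 6 = 1
  item 5: 1
  item 6: 7 − 4 = 3
  item 7: 4
Total = 3 + 2 + 3 + 1 + 1 + 3 + 4 = 17

17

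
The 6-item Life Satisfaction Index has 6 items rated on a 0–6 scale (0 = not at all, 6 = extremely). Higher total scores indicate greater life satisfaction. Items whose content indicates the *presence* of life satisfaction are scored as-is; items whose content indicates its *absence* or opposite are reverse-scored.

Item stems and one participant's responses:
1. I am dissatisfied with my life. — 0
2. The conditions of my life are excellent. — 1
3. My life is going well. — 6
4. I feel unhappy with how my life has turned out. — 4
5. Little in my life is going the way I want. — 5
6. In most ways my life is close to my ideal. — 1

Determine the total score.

17

Items 1, 4, 5 describe the absence/opposite of life satisfaction → reverse-score.
reversed = (0+6) − raw = 6 − raw.
  item 1: 6 − 0 = 6
  item 2: 1
  item 3: 6
  item 4: 6 − 4 = 2
  item 5: 6 − 5 = 1
  item 6: 1
Total = 6 + 1 + 6 + 2 + 1 + 1 = 17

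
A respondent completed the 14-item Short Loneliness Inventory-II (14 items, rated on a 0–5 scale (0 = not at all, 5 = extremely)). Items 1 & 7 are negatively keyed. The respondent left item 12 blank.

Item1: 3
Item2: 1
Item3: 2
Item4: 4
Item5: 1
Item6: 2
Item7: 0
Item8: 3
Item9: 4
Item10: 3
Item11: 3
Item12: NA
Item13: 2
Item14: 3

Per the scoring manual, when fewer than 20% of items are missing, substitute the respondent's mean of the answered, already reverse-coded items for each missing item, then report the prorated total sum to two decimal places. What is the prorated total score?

37.69

Reverse-coded (reverse-coded value = 5 − response):
  item 1: 5 − 3 = 2
  item 7: 5 − 0 = 5
Completed scored items (13 of 14): 2, 1, 2, 4, 1, 2, 5, 3, 4, 3, 3, 2, 3; sum = 35.
Person mean = 35 / 13 ≈ 2.6923
Prorated total = (35 / 13) × 14 = 37.69 (to 2 dp)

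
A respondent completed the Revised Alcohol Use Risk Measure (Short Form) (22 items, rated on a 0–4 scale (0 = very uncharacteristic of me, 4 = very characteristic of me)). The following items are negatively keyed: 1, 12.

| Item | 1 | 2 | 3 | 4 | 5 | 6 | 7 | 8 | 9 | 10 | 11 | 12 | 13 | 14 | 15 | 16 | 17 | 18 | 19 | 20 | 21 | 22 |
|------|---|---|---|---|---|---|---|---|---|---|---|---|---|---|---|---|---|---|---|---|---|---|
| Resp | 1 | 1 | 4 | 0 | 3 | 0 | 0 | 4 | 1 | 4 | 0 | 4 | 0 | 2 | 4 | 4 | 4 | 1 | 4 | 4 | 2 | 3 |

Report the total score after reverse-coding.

48

Apply reverse scoring (reversed = (0+4) − raw = 4 − raw):
  item 1: 4 − 1 = 3
  item 12: 4 − 4 = 0
Scored responses: 3, 1, 4, 0, 3, 0, 0, 4, 1, 4, 0, 0, 0, 2, 4, 4, 4, 1, 4, 4, 2, 3
Total = 3 + 1 + 4 + 0 + 3 + 0 + 0 + 4 + 1 + 4 + 0 + 0 + 0 + 2 + 4 + 4 + 4 + 1 + 4 + 4 + 2 + 3 = 48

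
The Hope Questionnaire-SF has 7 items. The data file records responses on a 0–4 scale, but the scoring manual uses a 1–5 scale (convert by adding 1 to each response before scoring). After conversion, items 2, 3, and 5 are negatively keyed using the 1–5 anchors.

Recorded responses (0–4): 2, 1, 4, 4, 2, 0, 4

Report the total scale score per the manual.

Convert to 1–5: 3, 2, 5, 5, 3, 1, 5
Reverse-coded (on a 1–5 scale, reversed = 6 − raw):
  item 2: 6 − 2 = 4
  item 3: 6 − 5 = 1
  item 5: 6 − 3 = 3
Scored: 3, 4, 1, 5, 3, 1, 5
Total = 22

22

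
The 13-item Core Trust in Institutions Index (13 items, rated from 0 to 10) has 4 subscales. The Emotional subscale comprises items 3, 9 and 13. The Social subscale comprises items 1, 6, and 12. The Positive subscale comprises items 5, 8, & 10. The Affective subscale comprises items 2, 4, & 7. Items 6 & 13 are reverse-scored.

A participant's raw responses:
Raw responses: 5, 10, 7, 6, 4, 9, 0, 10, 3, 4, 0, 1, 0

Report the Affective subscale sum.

16

Affective items: 2, 4, 7.
  item 2: 10
  item 4: 6
  item 7: 0
Sum = 10 + 6 + 0 = 16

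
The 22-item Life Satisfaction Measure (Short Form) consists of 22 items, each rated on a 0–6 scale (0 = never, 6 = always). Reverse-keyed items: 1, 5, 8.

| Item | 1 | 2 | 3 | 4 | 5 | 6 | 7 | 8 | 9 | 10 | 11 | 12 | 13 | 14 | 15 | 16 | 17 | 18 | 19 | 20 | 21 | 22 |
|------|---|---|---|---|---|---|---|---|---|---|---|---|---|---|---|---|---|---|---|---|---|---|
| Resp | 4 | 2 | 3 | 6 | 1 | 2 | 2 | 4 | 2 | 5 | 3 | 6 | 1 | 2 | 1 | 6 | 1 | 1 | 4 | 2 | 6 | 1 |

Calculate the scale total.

65

Reversing items 1, 5 and 8 with 6 − raw:
Total = (6−4) + 2 + 3 + 6 + (6−1) + 2 + 2 + (6−4) + 2 + 5 + 3 + 6 + 1 + 2 + 1 + 6 + 1 + 1 + 4 + 2 + 6 + 1
      = 2 + 2 + 3 + 6 + 5 + 2 + 2 + 2 + 2 + 5 + 3 + 6 + 1 + 2 + 1 + 6 + 1 + 1 + 4 + 2 + 6 + 1 = 65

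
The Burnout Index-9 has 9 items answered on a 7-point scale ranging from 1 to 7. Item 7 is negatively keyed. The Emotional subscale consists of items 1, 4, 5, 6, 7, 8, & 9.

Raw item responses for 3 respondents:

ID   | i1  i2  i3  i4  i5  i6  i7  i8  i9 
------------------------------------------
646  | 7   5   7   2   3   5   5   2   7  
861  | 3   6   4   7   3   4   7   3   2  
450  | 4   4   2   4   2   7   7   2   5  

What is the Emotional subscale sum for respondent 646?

Respondent 646 raw: 7, 5, 7, 2, 3, 5, 5, 2, 7.
Emotional items: 1, 4, 5, 6, 7, 8, 9.
Reverse-coded (on a 1–7 scale, reversed = 8 − raw):
  item 1: 7
  item 4: 2
  item 5: 3
  item 6: 5
  item 7: 8 − 5 = 3
  item 8: 2
  item 9: 7
Sum = 7 + 2 + 3 + 5 + 3 + 2 + 7 = 29

29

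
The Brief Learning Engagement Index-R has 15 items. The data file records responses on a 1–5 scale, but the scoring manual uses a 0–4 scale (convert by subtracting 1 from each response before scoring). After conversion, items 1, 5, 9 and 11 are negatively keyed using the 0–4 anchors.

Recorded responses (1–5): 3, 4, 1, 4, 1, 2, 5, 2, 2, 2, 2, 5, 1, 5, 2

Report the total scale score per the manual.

34

Convert to 0–4: 2, 3, 0, 3, 0, 1, 4, 1, 1, 1, 1, 4, 0, 4, 1
Reverse-coded (reversed = (0+4) − raw = 4 − raw):
  item 1: 4 − 2 = 2
  item 5: 4 − 0 = 4
  item 9: 4 − 1 = 3
  item 11: 4 − 1 = 3
Scored: 2, 3, 0, 3, 4, 1, 4, 1, 3, 1, 3, 4, 0, 4, 1
Total = 34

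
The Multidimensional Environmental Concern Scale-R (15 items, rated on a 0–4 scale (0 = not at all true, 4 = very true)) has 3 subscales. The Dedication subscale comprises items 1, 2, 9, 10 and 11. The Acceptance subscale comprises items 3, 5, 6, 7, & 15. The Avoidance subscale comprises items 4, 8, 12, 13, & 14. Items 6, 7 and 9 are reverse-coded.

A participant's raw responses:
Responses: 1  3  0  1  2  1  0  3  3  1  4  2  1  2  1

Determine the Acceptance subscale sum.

10

Acceptance items: 3, 5, 6, 7, 15.
Of these, items 6 and 7 are reverse-coded; on a 0–4 scale, reversed = 4 − raw.
  item 3: 0
  item 5: 2
  item 6: 4 − 1 = 3
  item 7: 4 − 0 = 4
  item 15: 1
Sum = 0 + 2 + 3 + 4 + 1 = 10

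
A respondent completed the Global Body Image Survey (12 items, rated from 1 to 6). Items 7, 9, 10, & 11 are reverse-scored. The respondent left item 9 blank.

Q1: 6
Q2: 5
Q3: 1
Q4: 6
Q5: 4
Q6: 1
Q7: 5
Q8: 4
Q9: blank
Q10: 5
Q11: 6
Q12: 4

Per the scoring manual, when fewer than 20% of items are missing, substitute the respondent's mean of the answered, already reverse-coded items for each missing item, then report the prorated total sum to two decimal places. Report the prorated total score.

Reverse-coded (on a 1–6 scale, reversed = 7 − raw):
  item 7: 7 − 5 = 2
  item 10: 7 − 5 = 2
  item 11: 7 − 6 = 1
Completed scored items (11 of 12): 6, 5, 1, 6, 4, 1, 2, 4, 2, 1, 4; sum = 36.
Person mean = 36 / 11 ≈ 3.2727
Prorated total = (36 / 11) × 12 = 39.27 (to 2 dp)

39.27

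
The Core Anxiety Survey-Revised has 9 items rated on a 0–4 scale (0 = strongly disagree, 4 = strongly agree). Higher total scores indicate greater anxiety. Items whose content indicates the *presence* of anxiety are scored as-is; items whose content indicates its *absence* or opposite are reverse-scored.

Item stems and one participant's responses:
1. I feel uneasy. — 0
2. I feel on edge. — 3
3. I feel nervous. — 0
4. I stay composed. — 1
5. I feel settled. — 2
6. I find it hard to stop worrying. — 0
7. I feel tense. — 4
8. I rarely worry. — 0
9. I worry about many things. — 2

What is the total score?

18

Items 4, 5, 8 describe the absence/opposite of anxiety → reverse-score.
on a 0–4 scale, reversed = 4 − raw.
  item 1: 0
  item 2: 3
  item 3: 0
  item 4: 4 − 1 = 3
  item 5: 4 − 2 = 2
  item 6: 0
  item 7: 4
  item 8: 4 − 0 = 4
  item 9: 2
Total = 0 + 3 + 0 + 3 + 2 + 0 + 4 + 4 + 2 = 18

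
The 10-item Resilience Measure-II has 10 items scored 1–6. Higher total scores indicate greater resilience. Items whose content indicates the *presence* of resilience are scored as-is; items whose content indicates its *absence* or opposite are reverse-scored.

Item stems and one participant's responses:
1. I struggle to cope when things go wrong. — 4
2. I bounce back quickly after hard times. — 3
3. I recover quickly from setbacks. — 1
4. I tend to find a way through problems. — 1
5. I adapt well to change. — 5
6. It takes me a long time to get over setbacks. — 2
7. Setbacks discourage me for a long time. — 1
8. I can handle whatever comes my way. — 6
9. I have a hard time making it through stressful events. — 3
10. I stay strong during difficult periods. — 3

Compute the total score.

37

Items 1, 6, 7, 9 describe the absence/opposite of resilience → reverse-score.
reverse-coded value = 7 − response.
  item 1: 7 − 4 = 3
  item 2: 3
  item 3: 1
  item 4: 1
  item 5: 5
  item 6: 7 − 2 = 5
  item 7: 7 − 1 = 6
  item 8: 6
  item 9: 7 − 3 = 4
  item 10: 3
Total = 3 + 3 + 1 + 1 + 5 + 5 + 6 + 6 + 4 + 3 = 37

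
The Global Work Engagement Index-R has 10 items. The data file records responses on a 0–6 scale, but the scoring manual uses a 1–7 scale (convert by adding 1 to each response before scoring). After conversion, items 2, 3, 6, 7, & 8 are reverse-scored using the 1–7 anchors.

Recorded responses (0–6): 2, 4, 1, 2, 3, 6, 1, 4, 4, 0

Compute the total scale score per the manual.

Convert to 1–7: 3, 5, 2, 3, 4, 7, 2, 5, 5, 1
Reverse-coded (on a 1–7 scale, reversed = 8 − raw):
  item 2: 8 − 5 = 3
  item 3: 8 − 2 = 6
  item 6: 8 − 7 = 1
  item 7: 8 − 2 = 6
  item 8: 8 − 5 = 3
Scored: 3, 3, 6, 3, 4, 1, 6, 3, 5, 1
Total = 35

35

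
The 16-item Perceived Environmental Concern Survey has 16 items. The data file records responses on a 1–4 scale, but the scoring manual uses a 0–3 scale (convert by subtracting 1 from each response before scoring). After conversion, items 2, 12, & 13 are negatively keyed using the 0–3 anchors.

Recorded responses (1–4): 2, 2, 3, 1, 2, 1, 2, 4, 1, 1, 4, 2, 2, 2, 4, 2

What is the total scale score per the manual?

Convert to 0–3: 1, 1, 2, 0, 1, 0, 1, 3, 0, 0, 3, 1, 1, 1, 3, 1
Reverse-coded (reverse-coded value = 3 − response):
  item 2: 3 − 1 = 2
  item 12: 3 − 1 = 2
  item 13: 3 − 1 = 2
Scored: 1, 2, 2, 0, 1, 0, 1, 3, 0, 0, 3, 2, 2, 1, 3, 1
Total = 22

22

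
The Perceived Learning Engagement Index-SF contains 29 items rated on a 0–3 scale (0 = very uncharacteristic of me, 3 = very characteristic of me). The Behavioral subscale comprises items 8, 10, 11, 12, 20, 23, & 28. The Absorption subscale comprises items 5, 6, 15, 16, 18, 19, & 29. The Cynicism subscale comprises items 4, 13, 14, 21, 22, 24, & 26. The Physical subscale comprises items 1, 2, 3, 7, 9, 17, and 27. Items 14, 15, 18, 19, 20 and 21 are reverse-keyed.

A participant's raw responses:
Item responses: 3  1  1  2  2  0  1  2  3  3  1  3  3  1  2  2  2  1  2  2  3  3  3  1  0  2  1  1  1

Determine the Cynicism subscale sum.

Cynicism items: 4, 13, 14, 21, 22, 24, 26.
Of these, items 14 & 21 are reverse-keyed; reverse-coded value = 3 − response.
  item 4: 2
  item 13: 3
  item 14: 3 − 1 = 2
  item 21: 3 − 3 = 0
  item 22: 3
  item 24: 1
  item 26: 2
Sum = 2 + 3 + 2 + 0 + 3 + 1 + 2 = 13

13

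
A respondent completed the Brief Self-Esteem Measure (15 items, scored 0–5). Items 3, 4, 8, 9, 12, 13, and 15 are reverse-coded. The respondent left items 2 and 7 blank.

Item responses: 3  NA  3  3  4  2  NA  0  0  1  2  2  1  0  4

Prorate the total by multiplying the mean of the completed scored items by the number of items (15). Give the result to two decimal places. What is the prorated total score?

39.23

Reverse-coded (reverse-coded value = 5 − response):
  item 3: 5 − 3 = 2
  item 4: 5 − 3 = 2
  item 8: 5 − 0 = 5
  item 9: 5 − 0 = 5
  item 12: 5 − 2 = 3
  item 13: 5 − 1 = 4
  item 15: 5 − 4 = 1
Completed scored items (13 of 15): 3, 2, 2, 4, 2, 5, 5, 1, 2, 3, 4, 0, 1; sum = 34.
Person mean = 34 / 13 ≈ 2.6154
Prorated total = (34 / 13) × 15 = 39.23 (to 2 dp)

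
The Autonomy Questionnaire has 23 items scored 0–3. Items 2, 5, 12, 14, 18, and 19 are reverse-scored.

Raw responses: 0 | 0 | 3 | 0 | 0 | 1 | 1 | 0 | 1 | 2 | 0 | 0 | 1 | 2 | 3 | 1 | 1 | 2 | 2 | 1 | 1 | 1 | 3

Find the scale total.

Reversing items 2, 5, 12, 14, 18, and 19 with 3 − raw:
Total = 0 + (3−0) + 3 + 0 + (3−0) + 1 + 1 + 0 + 1 + 2 + 0 + (3−0) + 1 + (3−2) + 3 + 1 + 1 + (3−2) + (3−2) + 1 + 1 + 1 + 3
      = 0 + 3 + 3 + 0 + 3 + 1 + 1 + 0 + 1 + 2 + 0 + 3 + 1 + 1 + 3 + 1 + 1 + 1 + 1 + 1 + 1 + 1 + 3 = 32

32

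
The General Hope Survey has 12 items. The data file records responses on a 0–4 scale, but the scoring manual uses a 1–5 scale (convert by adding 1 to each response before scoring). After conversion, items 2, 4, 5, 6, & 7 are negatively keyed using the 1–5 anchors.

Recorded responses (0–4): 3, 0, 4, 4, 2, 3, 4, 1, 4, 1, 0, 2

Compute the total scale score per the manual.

Convert to 1–5: 4, 1, 5, 5, 3, 4, 5, 2, 5, 2, 1, 3
Reverse-coded (reverse-coded value = 6 − response):
  item 2: 6 − 1 = 5
  item 4: 6 − 5 = 1
  item 5: 6 − 3 = 3
  item 6: 6 − 4 = 2
  item 7: 6 − 5 = 1
Scored: 4, 5, 5, 1, 3, 2, 1, 2, 5, 2, 1, 3
Total = 34

34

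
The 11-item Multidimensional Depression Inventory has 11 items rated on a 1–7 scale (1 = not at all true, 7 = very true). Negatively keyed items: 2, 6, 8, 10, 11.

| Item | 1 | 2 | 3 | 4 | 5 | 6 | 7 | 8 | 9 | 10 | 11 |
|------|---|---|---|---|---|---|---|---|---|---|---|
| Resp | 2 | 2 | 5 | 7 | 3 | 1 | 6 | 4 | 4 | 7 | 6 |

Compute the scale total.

Raw sum = 47. Negatively keyed items: 2, 6, 8, 10, 11; their raw sum = 20.
Each reversal replaces raw with 8 − raw, changing the total by 8 − 2·raw per item.
Total = 47 + 5·8 − 2·20 = 47 + 40 − 40 = 47

47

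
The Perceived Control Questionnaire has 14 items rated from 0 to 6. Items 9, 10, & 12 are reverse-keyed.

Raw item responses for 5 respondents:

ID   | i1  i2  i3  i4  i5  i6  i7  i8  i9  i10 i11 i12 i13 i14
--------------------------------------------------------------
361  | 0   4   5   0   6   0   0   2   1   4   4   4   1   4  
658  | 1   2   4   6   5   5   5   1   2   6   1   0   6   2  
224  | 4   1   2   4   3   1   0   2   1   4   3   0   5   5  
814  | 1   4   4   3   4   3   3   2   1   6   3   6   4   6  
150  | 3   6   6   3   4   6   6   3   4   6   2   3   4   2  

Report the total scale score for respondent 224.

43

Respondent 224 raw: 4, 1, 2, 4, 3, 1, 0, 2, 1, 4, 3, 0, 5, 5.
Reverse-coded (on a 0–6 scale, reversed = 6 − raw):
  item 1: 4
  item 2: 1
  item 3: 2
  item 4: 4
  item 5: 3
  item 6: 1
  item 7: 0
  item 8: 2
  item 9: 6 − 1 = 5
  item 10: 6 − 4 = 2
  item 11: 3
  item 12: 6 − 0 = 6
  item 13: 5
  item 14: 5
Sum = 4 + 1 + 2 + 4 + 3 + 1 + 0 + 2 + 5 + 2 + 3 + 6 + 5 + 5 = 43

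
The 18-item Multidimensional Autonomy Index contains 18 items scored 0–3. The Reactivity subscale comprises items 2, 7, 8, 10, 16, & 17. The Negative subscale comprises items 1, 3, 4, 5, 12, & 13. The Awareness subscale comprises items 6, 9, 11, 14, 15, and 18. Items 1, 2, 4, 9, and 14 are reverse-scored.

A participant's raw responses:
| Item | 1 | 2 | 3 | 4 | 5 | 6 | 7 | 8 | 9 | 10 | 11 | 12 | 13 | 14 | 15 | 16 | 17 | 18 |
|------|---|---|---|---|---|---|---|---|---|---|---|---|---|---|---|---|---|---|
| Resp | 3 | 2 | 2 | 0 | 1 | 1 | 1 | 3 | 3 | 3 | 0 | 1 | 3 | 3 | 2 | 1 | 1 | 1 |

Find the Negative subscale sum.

10

Negative items: 1, 3, 4, 5, 12, 13.
Of these, items 1 and 4 are reverse-scored; reverse-coded value = 3 − response.
  item 1: 3 − 3 = 0
  item 3: 2
  item 4: 3 − 0 = 3
  item 5: 1
  item 12: 1
  item 13: 3
Sum = 0 + 2 + 3 + 1 + 1 + 3 = 10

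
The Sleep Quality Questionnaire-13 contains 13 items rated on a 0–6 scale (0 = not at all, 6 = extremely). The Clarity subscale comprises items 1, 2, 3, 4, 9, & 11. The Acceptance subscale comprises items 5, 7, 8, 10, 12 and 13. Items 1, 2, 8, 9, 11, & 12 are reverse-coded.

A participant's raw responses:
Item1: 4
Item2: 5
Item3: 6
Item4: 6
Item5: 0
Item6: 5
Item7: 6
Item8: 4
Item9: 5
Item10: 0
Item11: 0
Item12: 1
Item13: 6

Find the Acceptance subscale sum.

19

Acceptance items: 5, 7, 8, 10, 12, 13.
Of these, items 8 and 12 are reverse-coded; on a 0–6 scale, reversed = 6 − raw.
  item 5: 0
  item 7: 6
  item 8: 6 − 4 = 2
  item 10: 0
  item 12: 6 − 1 = 5
  item 13: 6
Sum = 0 + 6 + 2 + 0 + 5 + 6 = 19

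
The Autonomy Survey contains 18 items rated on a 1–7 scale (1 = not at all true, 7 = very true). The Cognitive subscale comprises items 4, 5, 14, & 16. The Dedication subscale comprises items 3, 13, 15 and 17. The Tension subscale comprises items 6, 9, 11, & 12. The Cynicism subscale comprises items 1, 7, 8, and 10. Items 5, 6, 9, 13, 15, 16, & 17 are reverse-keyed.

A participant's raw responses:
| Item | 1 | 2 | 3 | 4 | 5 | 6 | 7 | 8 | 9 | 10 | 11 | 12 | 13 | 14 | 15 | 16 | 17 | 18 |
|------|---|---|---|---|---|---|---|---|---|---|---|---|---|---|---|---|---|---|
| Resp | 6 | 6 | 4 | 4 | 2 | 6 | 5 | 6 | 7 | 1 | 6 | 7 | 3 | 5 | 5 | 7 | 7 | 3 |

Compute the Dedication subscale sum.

13

Dedication items: 3, 13, 15, 17.
Of these, items 13, 15, & 17 are reverse-keyed; reversed = (1+7) − raw = 8 − raw.
  item 3: 4
  item 13: 8 − 3 = 5
  item 15: 8 − 5 = 3
  item 17: 8 − 7 = 1
Sum = 4 + 5 + 3 + 1 = 13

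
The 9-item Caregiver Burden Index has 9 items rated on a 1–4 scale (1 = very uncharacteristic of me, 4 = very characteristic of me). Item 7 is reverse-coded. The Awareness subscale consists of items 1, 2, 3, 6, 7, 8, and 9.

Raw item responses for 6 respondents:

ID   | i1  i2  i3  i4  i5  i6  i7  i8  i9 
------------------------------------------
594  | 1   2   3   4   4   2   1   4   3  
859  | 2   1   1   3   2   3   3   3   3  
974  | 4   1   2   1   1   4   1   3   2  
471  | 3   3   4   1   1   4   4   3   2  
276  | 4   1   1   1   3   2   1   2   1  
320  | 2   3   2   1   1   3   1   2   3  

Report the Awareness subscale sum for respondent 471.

Respondent 471 raw: 3, 3, 4, 1, 1, 4, 4, 3, 2.
Awareness items: 1, 2, 3, 6, 7, 8, 9.
Reverse-coded (on a 1–4 scale, reversed = 5 − raw):
  item 1: 3
  item 2: 3
  item 3: 4
  item 6: 4
  item 7: 5 − 4 = 1
  item 8: 3
  item 9: 2
Sum = 3 + 3 + 4 + 4 + 1 + 3 + 2 = 20

20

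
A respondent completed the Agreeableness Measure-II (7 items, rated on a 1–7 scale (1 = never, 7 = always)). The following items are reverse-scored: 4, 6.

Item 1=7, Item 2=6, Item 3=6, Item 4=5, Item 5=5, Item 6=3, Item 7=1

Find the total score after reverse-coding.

Reversing items 4 and 6 with 8 − raw:
Total = 7 + 6 + 6 + (8−5) + 5 + (8−3) + 1
      = 7 + 6 + 6 + 3 + 5 + 5 + 1 = 33

33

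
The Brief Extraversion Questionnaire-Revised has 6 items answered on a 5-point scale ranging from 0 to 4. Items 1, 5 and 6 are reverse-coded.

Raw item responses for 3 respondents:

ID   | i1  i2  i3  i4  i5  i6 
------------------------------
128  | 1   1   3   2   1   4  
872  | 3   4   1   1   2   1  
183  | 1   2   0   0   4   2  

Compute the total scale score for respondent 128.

12

Respondent 128 raw: 1, 1, 3, 2, 1, 4.
Reverse-coded (reverse-coded value = 4 − response):
  item 1: 4 − 1 = 3
  item 2: 1
  item 3: 3
  item 4: 2
  item 5: 4 − 1 = 3
  item 6: 4 − 4 = 0
Sum = 3 + 1 + 3 + 2 + 3 + 0 = 12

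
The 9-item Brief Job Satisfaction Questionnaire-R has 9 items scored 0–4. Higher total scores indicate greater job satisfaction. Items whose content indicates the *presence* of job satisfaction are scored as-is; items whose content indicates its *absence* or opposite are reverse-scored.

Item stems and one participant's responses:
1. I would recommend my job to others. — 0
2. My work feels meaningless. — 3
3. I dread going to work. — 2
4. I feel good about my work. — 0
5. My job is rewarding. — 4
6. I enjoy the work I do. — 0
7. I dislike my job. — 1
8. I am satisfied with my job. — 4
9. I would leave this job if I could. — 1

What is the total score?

17

Items 2, 3, 7, 9 describe the absence/opposite of job satisfaction → reverse-score.
reversed = (0+4) − raw = 4 − raw.
  item 1: 0
  item 2: 4 − 3 = 1
  item 3: 4 − 2 = 2
  item 4: 0
  item 5: 4
  item 6: 0
  item 7: 4 − 1 = 3
  item 8: 4
  item 9: 4 − 1 = 3
Total = 0 + 1 + 2 + 0 + 4 + 0 + 3 + 4 + 3 = 17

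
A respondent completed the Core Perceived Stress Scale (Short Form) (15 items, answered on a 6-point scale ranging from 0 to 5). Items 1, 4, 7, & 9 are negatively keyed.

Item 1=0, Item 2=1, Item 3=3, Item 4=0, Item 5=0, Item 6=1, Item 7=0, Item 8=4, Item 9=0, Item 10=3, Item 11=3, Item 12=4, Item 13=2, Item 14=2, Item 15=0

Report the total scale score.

43

Reversing items 1, 4, 7, and 9 with 5 − raw:
Total = (5−0) + 1 + 3 + (5−0) + 0 + 1 + (5−0) + 4 + (5−0) + 3 + 3 + 4 + 2 + 2 + 0
      = 5 + 1 + 3 + 5 + 0 + 1 + 5 + 4 + 5 + 3 + 3 + 4 + 2 + 2 + 0 = 43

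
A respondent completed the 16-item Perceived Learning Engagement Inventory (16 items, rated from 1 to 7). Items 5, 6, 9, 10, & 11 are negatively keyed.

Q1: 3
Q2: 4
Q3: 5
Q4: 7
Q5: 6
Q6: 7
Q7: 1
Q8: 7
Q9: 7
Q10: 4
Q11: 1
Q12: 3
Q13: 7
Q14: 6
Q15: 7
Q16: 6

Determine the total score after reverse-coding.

Reversing items 5, 6, 9, 10, & 11 with 8 − raw:
Total = 3 + 4 + 5 + 7 + (8−6) + (8−7) + 1 + 7 + (8−7) + (8−4) + (8−1) + 3 + 7 + 6 + 7 + 6
      = 3 + 4 + 5 + 7 + 2 + 1 + 1 + 7 + 1 + 4 + 7 + 3 + 7 + 6 + 7 + 6 = 71

71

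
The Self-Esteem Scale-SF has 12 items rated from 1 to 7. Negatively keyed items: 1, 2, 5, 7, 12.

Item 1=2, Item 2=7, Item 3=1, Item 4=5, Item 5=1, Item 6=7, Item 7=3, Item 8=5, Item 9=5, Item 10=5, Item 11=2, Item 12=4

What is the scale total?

53

Reversing items 1, 2, 5, 7, and 12 with 8 − raw:
Total = (8−2) + (8−7) + 1 + 5 + (8−1) + 7 + (8−3) + 5 + 5 + 5 + 2 + (8−4)
      = 6 + 1 + 1 + 5 + 7 + 7 + 5 + 5 + 5 + 5 + 2 + 4 = 53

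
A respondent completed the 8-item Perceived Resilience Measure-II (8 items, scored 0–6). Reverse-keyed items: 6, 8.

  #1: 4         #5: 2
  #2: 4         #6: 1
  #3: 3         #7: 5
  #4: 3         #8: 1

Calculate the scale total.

31

Raw sum = 23. Reverse-keyed items: 6, 8; their raw sum = 2.
Each reversal replaces raw with 6 − raw, changing the total by 6 − 2·raw per item.
Total = 23 + 2·6 − 2·2 = 23 + 12 − 4 = 31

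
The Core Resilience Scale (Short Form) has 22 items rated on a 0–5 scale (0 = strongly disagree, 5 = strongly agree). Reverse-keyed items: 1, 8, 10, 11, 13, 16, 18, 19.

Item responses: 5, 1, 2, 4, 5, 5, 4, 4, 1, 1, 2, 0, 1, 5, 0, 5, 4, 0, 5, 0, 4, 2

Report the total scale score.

54

Reversing items 1, 8, 10, 11, 13, 16, 18 and 19 with 5 − raw:
Total = (5−5) + 1 + 2 + 4 + 5 + 5 + 4 + (5−4) + 1 + (5−1) + (5−2) + 0 + (5−1) + 5 + 0 + (5−5) + 4 + (5−0) + (5−5) + 0 + 4 + 2
      = 0 + 1 + 2 + 4 + 5 + 5 + 4 + 1 + 1 + 4 + 3 + 0 + 4 + 5 + 0 + 0 + 4 + 5 + 0 + 0 + 4 + 2 = 54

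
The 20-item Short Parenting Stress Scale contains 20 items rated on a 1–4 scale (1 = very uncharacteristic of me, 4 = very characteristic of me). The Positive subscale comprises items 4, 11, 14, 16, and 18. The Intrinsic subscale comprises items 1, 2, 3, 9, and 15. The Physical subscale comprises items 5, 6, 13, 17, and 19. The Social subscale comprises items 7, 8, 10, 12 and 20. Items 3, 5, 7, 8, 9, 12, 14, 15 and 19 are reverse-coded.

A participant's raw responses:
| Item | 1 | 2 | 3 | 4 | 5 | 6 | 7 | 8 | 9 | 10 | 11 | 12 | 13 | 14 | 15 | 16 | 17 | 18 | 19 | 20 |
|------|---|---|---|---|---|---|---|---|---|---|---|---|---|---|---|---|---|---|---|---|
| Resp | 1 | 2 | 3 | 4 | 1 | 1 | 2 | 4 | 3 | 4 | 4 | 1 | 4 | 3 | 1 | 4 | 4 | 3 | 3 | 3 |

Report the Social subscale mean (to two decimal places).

3.00

Social items: 7, 8, 10, 12, 20.
Of these, items 7, 8, and 12 are reverse-coded; reverse-coded value = 5 − response.
  item 7: 5 − 2 = 3
  item 8: 5 − 4 = 1
  item 10: 4
  item 12: 5 − 1 = 4
  item 20: 3
Sum = 3 + 1 + 4 + 4 + 3 = 15
Mean = 15 / 5 = 3.00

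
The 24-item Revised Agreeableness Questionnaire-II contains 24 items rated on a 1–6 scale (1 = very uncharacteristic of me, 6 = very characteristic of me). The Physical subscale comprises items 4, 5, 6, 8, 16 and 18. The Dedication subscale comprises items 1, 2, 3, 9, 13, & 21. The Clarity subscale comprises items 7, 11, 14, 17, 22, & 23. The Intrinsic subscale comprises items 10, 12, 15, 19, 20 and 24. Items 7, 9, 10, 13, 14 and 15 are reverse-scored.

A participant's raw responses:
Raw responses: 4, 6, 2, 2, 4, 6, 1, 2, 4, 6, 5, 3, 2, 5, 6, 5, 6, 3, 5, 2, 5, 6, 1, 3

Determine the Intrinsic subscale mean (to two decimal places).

2.50

Intrinsic items: 10, 12, 15, 19, 20, 24.
Of these, items 10 and 15 are reverse-scored; reverse-coded value = 7 − response.
  item 10: 7 − 6 = 1
  item 12: 3
  item 15: 7 − 6 = 1
  item 19: 5
  item 20: 2
  item 24: 3
Sum = 1 + 3 + 1 + 5 + 2 + 3 = 15
Mean = 15 / 6 = 2.50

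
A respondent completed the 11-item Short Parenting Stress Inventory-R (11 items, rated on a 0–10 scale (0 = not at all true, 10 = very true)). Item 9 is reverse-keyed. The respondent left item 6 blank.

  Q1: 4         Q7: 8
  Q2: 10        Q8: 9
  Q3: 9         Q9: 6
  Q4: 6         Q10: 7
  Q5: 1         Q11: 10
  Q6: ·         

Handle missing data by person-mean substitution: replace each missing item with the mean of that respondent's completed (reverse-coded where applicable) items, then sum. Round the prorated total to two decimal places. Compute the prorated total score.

74.80

Reverse-coded (reversed = (0+10) − raw = 10 − raw):
  item 9: 10 − 6 = 4
Completed scored items (10 of 11): 4, 10, 9, 6, 1, 8, 9, 4, 7, 10; sum = 68.
Person mean = 68 / 10 ≈ 6.8000
Prorated total = (68 / 10) × 11 = 74.80 (to 2 dp)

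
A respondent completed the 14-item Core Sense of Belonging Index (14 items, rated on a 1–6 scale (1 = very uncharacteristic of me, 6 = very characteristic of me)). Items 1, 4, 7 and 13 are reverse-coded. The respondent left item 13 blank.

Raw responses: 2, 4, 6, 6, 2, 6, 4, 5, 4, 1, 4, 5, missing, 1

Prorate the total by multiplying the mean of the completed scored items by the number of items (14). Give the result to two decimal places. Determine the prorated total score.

50.62

Reverse-coded (reversed = (1+6) − raw = 7 − raw):
  item 1: 7 − 2 = 5
  item 4: 7 − 6 = 1
  item 7: 7 − 4 = 3
Completed scored items (13 of 14): 5, 4, 6, 1, 2, 6, 3, 5, 4, 1, 4, 5, 1; sum = 47.
Person mean = 47 / 13 ≈ 3.6154
Prorated total = (47 / 13) × 14 = 50.62 (to 2 dp)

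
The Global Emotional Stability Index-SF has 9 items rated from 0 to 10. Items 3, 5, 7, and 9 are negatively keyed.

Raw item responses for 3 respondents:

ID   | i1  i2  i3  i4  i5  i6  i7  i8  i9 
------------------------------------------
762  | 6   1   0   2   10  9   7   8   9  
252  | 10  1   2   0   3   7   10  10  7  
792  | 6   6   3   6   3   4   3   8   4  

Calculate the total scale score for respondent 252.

46

Respondent 252 raw: 10, 1, 2, 0, 3, 7, 10, 10, 7.
Reverse-coded (reverse-coded value = 10 − response):
  item 1: 10
  item 2: 1
  item 3: 10 − 2 = 8
  item 4: 0
  item 5: 10 − 3 = 7
  item 6: 7
  item 7: 10 − 10 = 0
  item 8: 10
  item 9: 10 − 7 = 3
Sum = 10 + 1 + 8 + 0 + 7 + 7 + 0 + 10 + 3 = 46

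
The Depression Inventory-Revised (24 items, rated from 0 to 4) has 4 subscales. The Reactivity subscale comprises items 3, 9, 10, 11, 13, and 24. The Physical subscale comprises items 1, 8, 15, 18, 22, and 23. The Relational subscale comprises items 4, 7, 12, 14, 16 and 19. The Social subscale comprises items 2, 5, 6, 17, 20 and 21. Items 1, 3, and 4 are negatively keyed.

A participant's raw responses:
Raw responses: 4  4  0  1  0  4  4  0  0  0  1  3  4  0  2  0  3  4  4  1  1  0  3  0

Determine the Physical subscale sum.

9

Physical items: 1, 8, 15, 18, 22, 23.
Of these, item 1 is negatively keyed; reversed = (0+4) − raw = 4 − raw.
  item 1: 4 − 4 = 0
  item 8: 0
  item 15: 2
  item 18: 4
  item 22: 0
  item 23: 3
Sum = 0 + 0 + 2 + 4 + 0 + 3 = 9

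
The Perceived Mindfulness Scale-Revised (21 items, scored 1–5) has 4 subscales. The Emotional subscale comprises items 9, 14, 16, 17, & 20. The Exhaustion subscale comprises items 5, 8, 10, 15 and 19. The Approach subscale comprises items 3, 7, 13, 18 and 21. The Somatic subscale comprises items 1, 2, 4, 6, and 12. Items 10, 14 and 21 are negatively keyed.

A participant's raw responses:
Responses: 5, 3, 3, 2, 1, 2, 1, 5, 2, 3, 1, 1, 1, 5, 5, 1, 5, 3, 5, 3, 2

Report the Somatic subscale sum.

13

Somatic items: 1, 2, 4, 6, 12.
  item 1: 5
  item 2: 3
  item 4: 2
  item 6: 2
  item 12: 1
Sum = 5 + 3 + 2 + 2 + 1 = 13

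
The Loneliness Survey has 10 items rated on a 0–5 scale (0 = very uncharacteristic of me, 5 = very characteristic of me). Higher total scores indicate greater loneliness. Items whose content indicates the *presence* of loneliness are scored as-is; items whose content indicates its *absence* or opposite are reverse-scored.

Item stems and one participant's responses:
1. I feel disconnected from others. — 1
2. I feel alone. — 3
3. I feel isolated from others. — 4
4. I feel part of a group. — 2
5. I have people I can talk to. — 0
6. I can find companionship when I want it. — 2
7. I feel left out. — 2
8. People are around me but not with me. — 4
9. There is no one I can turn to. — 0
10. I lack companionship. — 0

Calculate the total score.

25

Items 4, 5, 6 describe the absence/opposite of loneliness → reverse-score.
reverse-coded value = 5 − response.
  item 1: 1
  item 2: 3
  item 3: 4
  item 4: 5 − 2 = 3
  item 5: 5 − 0 = 5
  item 6: 5 − 2 = 3
  item 7: 2
  item 8: 4
  item 9: 0
  item 10: 0
Total = 1 + 3 + 4 + 3 + 5 + 3 + 2 + 4 + 0 + 0 = 25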